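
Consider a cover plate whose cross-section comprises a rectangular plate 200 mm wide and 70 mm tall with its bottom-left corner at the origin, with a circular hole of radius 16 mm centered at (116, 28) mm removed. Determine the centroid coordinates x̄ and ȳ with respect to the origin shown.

plate: A = 200 × 70 = 14000.00, centroid at (100.00, 35.00).
hole: A = −π·16² = -804.25, centroid at (116.00, 28.00).
ΣA = 13195.75 mm², ΣAx̄ = 1306707.26 mm³, ΣAȳ = 467481.06 mm³.
x̄ = 1306707.26/13195.75 = 99.02 mm; ȳ = 467481.06/13195.75 = 35.43 mm.

x̄ = 99.02 mm, ȳ = 35.43 mm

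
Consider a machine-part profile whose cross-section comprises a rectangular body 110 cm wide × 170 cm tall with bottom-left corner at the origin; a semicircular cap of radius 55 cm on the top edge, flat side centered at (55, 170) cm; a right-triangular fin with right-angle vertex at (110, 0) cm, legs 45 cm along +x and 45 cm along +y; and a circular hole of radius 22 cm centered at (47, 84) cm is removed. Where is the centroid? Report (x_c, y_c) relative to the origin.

Part | A | x̄ᵢ | ȳᵢ | A·x̄ᵢ | A·ȳᵢ
rectangular body | 18700.00 | 55.00 | 85.00 | 1028500.00 | 1589500.00
semicircular top | 4751.66 | 55.00 | 193.34 | 261341.24 | 918698.68
triangular fin | 1012.50 | 125.00 | 15.00 | 126562.50 | 15187.50
hole | -1520.53 | 47.00 | 84.00 | -71464.95 | -127724.59
Σ | 22943.63 |  |  | 1344938.79 | 2395661.59
x_c = 1344938.79 / 22943.63 = 58.62 cm
y_c = 2395661.59 / 22943.63 = 104.42 cm

x_c = 58.62 cm, y_c = 104.42 cm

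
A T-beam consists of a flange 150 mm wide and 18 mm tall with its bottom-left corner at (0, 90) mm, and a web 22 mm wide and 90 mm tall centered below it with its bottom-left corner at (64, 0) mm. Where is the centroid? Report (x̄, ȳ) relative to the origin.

web: A = 22 × 90 = 1980.00, centroid at (75.00, 45.00).
flange: A = 150 × 18 = 2700.00, centroid at (75.00, 99.00).
ΣA = 4680.00 mm², ΣAx̄ = 351000.00 mm³, ΣAȳ = 356400.00 mm³.
x̄ = 351000.00/4680.00 = 75.00 mm; ȳ = 356400.00/4680.00 = 76.15 mm.

x̄ = 75.00 mm, ȳ = 76.15 mm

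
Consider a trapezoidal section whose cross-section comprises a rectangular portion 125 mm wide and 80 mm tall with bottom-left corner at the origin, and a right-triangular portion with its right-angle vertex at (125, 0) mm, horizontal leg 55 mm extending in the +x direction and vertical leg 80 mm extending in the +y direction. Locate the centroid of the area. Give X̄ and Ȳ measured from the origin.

rectangular portion: A = 125 × 80 = 10000.00, centroid at (62.50, 40.00).
triangular portion: A = ½·55·80 = 2200.00, centroid at (143.33, 26.67).
ΣA = 12200.00 mm²
ΣAX̄ = (10000.00)(62.50) + (2200.00)(143.33) = 940333.33 mm³
ΣAȲ = (10000.00)(40.00) + (2200.00)(26.67) = 458666.67 mm³
X̄ = 940333.33 / 12200.00 = 77.08 mm
Ȳ = 458666.67 / 12200.00 = 37.60 mm

X̄ = 77.08 mm, Ȳ = 37.60 mm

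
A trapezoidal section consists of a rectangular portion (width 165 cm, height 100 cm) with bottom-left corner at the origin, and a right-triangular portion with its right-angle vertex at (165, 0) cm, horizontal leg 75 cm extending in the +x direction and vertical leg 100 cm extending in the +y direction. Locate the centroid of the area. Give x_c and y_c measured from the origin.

x_c = 102.41 cm, y_c = 46.91 cm

Part | A | x̄ᵢ | ȳᵢ | A·x̄ᵢ | A·ȳᵢ
rectangular portion | 16500.00 | 82.50 | 50.00 | 1361250.00 | 825000.00
triangular portion | 3750.00 | 190.00 | 33.33 | 712500.00 | 125000.00
Σ | 20250.00 |  |  | 2073750.00 | 950000.00
x_c = 2073750.00 / 20250.00 = 102.41 cm
y_c = 950000.00 / 20250.00 = 46.91 cm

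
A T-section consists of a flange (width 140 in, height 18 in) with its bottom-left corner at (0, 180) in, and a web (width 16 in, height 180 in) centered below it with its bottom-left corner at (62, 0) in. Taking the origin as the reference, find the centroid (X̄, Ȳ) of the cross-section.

X̄ = 70.00 in, Ȳ = 136.20 in

web: A = 16 × 180 = 2880.00, centroid at (70.00, 90.00).
flange: A = 140 × 18 = 2520.00, centroid at (70.00, 189.00).
ΣA = 5400.00 in²
ΣAX̄ = (2880.00)(70.00) + (2520.00)(70.00) = 378000.00 in³
ΣAȲ = (2880.00)(90.00) + (2520.00)(189.00) = 735480.00 in³
X̄ = 378000.00 / 5400.00 = 70.00 in
Ȳ = 735480.00 / 5400.00 = 136.20 in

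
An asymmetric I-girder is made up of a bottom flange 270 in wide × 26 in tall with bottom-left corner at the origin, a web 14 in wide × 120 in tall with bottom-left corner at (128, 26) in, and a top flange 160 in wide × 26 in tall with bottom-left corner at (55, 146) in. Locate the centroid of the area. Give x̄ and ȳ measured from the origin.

Part | A | x̄ᵢ | ȳᵢ | A·x̄ᵢ | A·ȳᵢ
bottom flange | 7020.00 | 135.00 | 13.00 | 947700.00 | 91260.00
web | 1680.00 | 135.00 | 86.00 | 226800.00 | 144480.00
top flange | 4160.00 | 135.00 | 159.00 | 561600.00 | 661440.00
Σ | 12860.00 |  |  | 1736100.00 | 897180.00
x̄ = 1736100.00 / 12860.00 = 135.00 in
ȳ = 897180.00 / 12860.00 = 69.77 in

x̄ = 135.00 in, ȳ = 69.77 in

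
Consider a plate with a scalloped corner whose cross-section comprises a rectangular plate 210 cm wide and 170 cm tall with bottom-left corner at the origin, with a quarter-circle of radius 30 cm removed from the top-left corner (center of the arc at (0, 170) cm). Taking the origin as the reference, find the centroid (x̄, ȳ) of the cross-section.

x̄ = 106.86 cm, ȳ = 83.54 cm

plate: A = 210 × 170 = 35700.00, centroid at (105.00, 85.00).
removed quarter-circle: A = −¼π·30² = -706.86, centroid at (12.73, 157.27).
ΣA = 34993.14 cm²
ΣAx̄ = (35700.00)(105.00) + (-706.86)(12.73) = 3739500.00 cm³
ΣAȳ = (35700.00)(85.00) + (-706.86)(157.27) = 2923334.08 cm³
x̄ = 3739500.00 / 34993.14 = 106.86 cm
ȳ = 2923334.08 / 34993.14 = 83.54 cm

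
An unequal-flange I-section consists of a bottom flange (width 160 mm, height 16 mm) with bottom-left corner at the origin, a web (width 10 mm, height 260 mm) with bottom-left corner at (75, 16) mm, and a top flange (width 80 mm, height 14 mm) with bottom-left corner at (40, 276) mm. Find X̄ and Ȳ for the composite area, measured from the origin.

Part | A | x̄ᵢ | ȳᵢ | A·x̄ᵢ | A·ȳᵢ
bottom flange | 2560.00 | 80.00 | 8.00 | 204800.00 | 20480.00
web | 2600.00 | 80.00 | 146.00 | 208000.00 | 379600.00
top flange | 1120.00 | 80.00 | 283.00 | 89600.00 | 316960.00
Σ | 6280.00 |  |  | 502400.00 | 717040.00
X̄ = 502400.00 / 6280.00 = 80.00 mm
Ȳ = 717040.00 / 6280.00 = 114.18 mm

X̄ = 80.00 mm, Ȳ = 114.18 mm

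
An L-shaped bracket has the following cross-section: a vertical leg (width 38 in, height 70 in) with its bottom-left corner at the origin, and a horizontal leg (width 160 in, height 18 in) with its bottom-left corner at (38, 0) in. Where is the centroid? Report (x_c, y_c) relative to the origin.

x_c = 70.47 in, y_c = 21.48 in

Part | A | x̄ᵢ | ȳᵢ | A·x̄ᵢ | A·ȳᵢ
vertical leg | 2660.00 | 19.00 | 35.00 | 50540.00 | 93100.00
horizontal leg | 2880.00 | 118.00 | 9.00 | 339840.00 | 25920.00
Σ | 5540.00 |  |  | 390380.00 | 119020.00
x_c = 390380.00 / 5540.00 = 70.47 in
y_c = 119020.00 / 5540.00 = 21.48 in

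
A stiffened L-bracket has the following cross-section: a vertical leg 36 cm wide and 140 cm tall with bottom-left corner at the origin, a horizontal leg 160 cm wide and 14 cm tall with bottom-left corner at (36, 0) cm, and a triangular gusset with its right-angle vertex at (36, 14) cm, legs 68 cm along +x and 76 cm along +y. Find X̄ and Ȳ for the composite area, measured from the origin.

vertical leg: A = 36 × 140 = 5040.00, centroid at (18.00, 70.00).
horizontal leg: A = 160 × 14 = 2240.00, centroid at (116.00, 7.00).
gusset: A = ½·68·76 = 2584.00, centroid at (58.67, 39.33).
ΣA = 9864.00 cm²
ΣAX̄ = (5040.00)(18.00) + (2240.00)(116.00) + (2584.00)(58.67) = 502154.67 cm³
ΣAȲ = (5040.00)(70.00) + (2240.00)(7.00) + (2584.00)(39.33) = 470117.33 cm³
X̄ = 502154.67 / 9864.00 = 50.91 cm
Ȳ = 470117.33 / 9864.00 = 47.66 cm

X̄ = 50.91 cm, Ȳ = 47.66 cm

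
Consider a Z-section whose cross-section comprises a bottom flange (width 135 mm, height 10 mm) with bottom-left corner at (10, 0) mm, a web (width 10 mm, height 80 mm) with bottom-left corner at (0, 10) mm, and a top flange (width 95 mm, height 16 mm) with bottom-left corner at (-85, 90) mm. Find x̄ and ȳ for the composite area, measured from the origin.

bottom flange: A = 135 × 10 = 1350.00, centroid at (77.50, 5.00).
web: A = 10 × 80 = 800.00, centroid at (5.00, 50.00).
top flange: A = 95 × 16 = 1520.00, centroid at (-37.50, 98.00).
ΣA = 3670.00 mm², ΣAx̄ = 51625.00 mm³, ΣAȳ = 195710.00 mm³.
x̄ = 51625.00/3670.00 = 14.07 mm; ȳ = 195710.00/3670.00 = 53.33 mm.

x̄ = 14.07 mm, ȳ = 53.33 mm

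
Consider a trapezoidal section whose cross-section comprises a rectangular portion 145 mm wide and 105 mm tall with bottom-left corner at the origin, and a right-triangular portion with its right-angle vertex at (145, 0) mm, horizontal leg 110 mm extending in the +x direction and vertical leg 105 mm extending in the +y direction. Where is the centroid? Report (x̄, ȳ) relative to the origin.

rectangular portion: A = 145 × 105 = 15225.00, centroid at (72.50, 52.50).
triangular portion: A = ½·110·105 = 5775.00, centroid at (181.67, 35.00).
ΣA = 21000.00 mm², ΣAx̄ = 2152937.50 mm³, ΣAȳ = 1001437.50 mm³.
x̄ = 2152937.50/21000.00 = 102.52 mm; ȳ = 1001437.50/21000.00 = 47.69 mm.

x̄ = 102.52 mm, ȳ = 47.69 mm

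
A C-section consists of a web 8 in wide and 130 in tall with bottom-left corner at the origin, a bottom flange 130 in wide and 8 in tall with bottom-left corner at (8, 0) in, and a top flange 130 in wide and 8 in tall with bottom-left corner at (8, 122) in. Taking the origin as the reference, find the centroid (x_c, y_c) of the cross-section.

web: A = 8 × 130 = 1040.00, centroid at (4.00, 65.00).
bottom flange: A = 130 × 8 = 1040.00, centroid at (73.00, 4.00).
top flange: A = 130 × 8 = 1040.00, centroid at (73.00, 126.00).
ΣA = 3120.00 in²
ΣAx_c = (1040.00)(4.00) + (1040.00)(73.00) + (1040.00)(73.00) = 156000.00 in³
ΣAy_c = (1040.00)(65.00) + (1040.00)(4.00) + (1040.00)(126.00) = 202800.00 in³
x_c = 156000.00 / 3120.00 = 50.00 in
y_c = 202800.00 / 3120.00 = 65.00 in

x_c = 50.00 in, y_c = 65.00 in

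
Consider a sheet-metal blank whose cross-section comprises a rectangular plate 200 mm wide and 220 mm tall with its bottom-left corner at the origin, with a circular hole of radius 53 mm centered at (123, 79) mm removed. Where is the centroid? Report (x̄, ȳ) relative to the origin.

x̄ = 94.23 mm, ȳ = 117.78 mm

plate: A = 200 × 220 = 44000.00, centroid at (100.00, 110.00).
hole: A = −π·53² = -8824.73, centroid at (123.00, 79.00).
ΣA = 35175.27 mm², ΣAx̄ = 3314557.75 mm³, ΣAȳ = 4142846.03 mm³.
x̄ = 3314557.75/35175.27 = 94.23 mm; ȳ = 4142846.03/35175.27 = 117.78 mm.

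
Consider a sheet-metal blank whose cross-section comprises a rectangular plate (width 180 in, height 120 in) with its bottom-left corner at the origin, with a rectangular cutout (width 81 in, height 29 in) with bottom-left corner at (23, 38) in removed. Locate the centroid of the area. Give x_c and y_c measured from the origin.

plate: A = 180 × 120 = 21600.00, centroid at (90.00, 60.00).
hole: A = −(81 × 29) = -2349.00, centroid at (63.50, 52.50).
ΣA = 19251.00 in², ΣAx_c = 1794838.50 in³, ΣAy_c = 1172677.50 in³.
x_c = 1794838.50/19251.00 = 93.23 in; y_c = 1172677.50/19251.00 = 60.92 in.

x_c = 93.23 in, y_c = 60.92 in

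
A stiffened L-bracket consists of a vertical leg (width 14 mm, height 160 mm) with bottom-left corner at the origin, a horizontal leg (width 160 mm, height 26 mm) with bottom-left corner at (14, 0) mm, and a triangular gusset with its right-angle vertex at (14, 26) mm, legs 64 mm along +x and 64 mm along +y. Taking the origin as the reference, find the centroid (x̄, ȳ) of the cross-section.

vertical leg: A = 14 × 160 = 2240.00, centroid at (7.00, 80.00).
horizontal leg: A = 160 × 26 = 4160.00, centroid at (94.00, 13.00).
gusset: A = ½·64·64 = 2048.00, centroid at (35.33, 47.33).
ΣA = 8448.00 mm²
ΣAx̄ = (2240.00)(7.00) + (4160.00)(94.00) + (2048.00)(35.33) = 479082.67 mm³
ΣAȳ = (2240.00)(80.00) + (4160.00)(13.00) + (2048.00)(47.33) = 330218.67 mm³
x̄ = 479082.67 / 8448.00 = 56.71 mm
ȳ = 330218.67 / 8448.00 = 39.09 mm

x̄ = 56.71 mm, ȳ = 39.09 mm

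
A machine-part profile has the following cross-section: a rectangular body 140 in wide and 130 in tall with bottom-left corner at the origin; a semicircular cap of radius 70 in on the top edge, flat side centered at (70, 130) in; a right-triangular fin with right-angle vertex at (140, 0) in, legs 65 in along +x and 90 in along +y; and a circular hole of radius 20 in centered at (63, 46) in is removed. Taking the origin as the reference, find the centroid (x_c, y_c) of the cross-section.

x_c = 80.05 in, y_c = 88.60 in

rectangular body: A = 140 × 130 = 18200.00, centroid at (70.00, 65.00).
semicircular top: A = ½π·70² = 7696.90, centroid at (70.00, 159.71).
triangular fin: A = ½·65·90 = 2925.00, centroid at (161.67, 30.00).
hole: A = −π·20² = -1256.64, centroid at (63.00, 46.00).
ΣA = 27565.26 in², ΣAx_c = 2206490.01 in³, ΣAy_c = 2442208.62 in³.
x_c = 2206490.01/27565.26 = 80.05 in; y_c = 2442208.62/27565.26 = 88.60 in.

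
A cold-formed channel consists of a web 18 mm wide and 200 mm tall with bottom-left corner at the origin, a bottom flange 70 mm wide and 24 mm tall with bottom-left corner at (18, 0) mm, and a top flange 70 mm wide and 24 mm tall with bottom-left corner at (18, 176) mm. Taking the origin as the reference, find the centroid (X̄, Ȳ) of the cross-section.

X̄ = 30.24 mm, Ȳ = 100.00 mm

web: A = 18 × 200 = 3600.00, centroid at (9.00, 100.00).
bottom flange: A = 70 × 24 = 1680.00, centroid at (53.00, 12.00).
top flange: A = 70 × 24 = 1680.00, centroid at (53.00, 188.00).
ΣA = 6960.00 mm², ΣAX̄ = 210480.00 mm³, ΣAȲ = 696000.00 mm³.
X̄ = 210480.00/6960.00 = 30.24 mm; Ȳ = 696000.00/6960.00 = 100.00 mm.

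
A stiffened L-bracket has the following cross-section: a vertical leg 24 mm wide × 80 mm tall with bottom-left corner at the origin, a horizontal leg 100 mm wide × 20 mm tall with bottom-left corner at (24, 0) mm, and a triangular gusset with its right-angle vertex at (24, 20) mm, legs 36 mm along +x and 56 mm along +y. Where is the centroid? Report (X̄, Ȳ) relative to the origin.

X̄ = 42.07 mm, Ȳ = 27.55 mm

vertical leg: A = 24 × 80 = 1920.00, centroid at (12.00, 40.00).
horizontal leg: A = 100 × 20 = 2000.00, centroid at (74.00, 10.00).
gusset: A = ½·36·56 = 1008.00, centroid at (36.00, 38.67).
ΣA = 4928.00 mm², ΣAX̄ = 207328.00 mm³, ΣAȲ = 135776.00 mm³.
X̄ = 207328.00/4928.00 = 42.07 mm; Ȳ = 135776.00/4928.00 = 27.55 mm.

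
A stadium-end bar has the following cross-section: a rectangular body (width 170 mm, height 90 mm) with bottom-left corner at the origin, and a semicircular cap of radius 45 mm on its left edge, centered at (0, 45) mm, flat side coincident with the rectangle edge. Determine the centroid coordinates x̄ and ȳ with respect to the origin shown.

x̄ = 67.08 mm, ȳ = 45.00 mm

Part | A | x̄ᵢ | ȳᵢ | A·x̄ᵢ | A·ȳᵢ
rectangular body | 15300.00 | 85.00 | 45.00 | 1300500.00 | 688500.00
semicircular end | 3180.86 | -19.10 | 45.00 | -60750.00 | 143138.82
Σ | 18480.86 |  |  | 1239750.00 | 831638.82
x̄ = 1239750.00 / 18480.86 = 67.08 mm
ȳ = 831638.82 / 18480.86 = 45.00 mm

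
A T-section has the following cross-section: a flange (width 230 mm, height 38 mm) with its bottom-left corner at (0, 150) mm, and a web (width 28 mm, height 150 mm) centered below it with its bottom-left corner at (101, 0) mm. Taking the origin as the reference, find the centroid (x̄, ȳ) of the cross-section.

x̄ = 115.00 mm, ȳ = 138.49 mm

Part | A | x̄ᵢ | ȳᵢ | A·x̄ᵢ | A·ȳᵢ
web | 4200.00 | 115.00 | 75.00 | 483000.00 | 315000.00
flange | 8740.00 | 115.00 | 169.00 | 1005100.00 | 1477060.00
Σ | 12940.00 |  |  | 1488100.00 | 1792060.00
x̄ = 1488100.00 / 12940.00 = 115.00 mm
ȳ = 1792060.00 / 12940.00 = 138.49 mm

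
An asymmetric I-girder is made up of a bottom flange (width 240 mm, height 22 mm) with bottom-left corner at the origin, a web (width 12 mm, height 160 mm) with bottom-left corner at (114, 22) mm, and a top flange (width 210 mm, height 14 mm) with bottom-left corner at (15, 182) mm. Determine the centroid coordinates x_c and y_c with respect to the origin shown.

x_c = 120.00 mm, y_c = 79.84 mm

bottom flange: A = 240 × 22 = 5280.00, centroid at (120.00, 11.00).
web: A = 12 × 160 = 1920.00, centroid at (120.00, 102.00).
top flange: A = 210 × 14 = 2940.00, centroid at (120.00, 189.00).
ΣA = 10140.00 mm², ΣAx_c = 1216800.00 mm³, ΣAy_c = 809580.00 mm³.
x_c = 1216800.00/10140.00 = 120.00 mm; y_c = 809580.00/10140.00 = 79.84 mm.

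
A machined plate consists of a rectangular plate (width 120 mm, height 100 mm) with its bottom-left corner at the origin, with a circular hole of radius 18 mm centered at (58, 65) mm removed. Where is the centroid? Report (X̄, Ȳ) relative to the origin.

plate: A = 120 × 100 = 12000.00, centroid at (60.00, 50.00).
hole: A = −π·18² = -1017.88, centroid at (58.00, 65.00).
ΣA = 10982.12 mm², ΣAX̄ = 660963.19 mm³, ΣAȲ = 533838.06 mm³.
X̄ = 660963.19/10982.12 = 60.19 mm; Ȳ = 533838.06/10982.12 = 48.61 mm.

X̄ = 60.19 mm, Ȳ = 48.61 mm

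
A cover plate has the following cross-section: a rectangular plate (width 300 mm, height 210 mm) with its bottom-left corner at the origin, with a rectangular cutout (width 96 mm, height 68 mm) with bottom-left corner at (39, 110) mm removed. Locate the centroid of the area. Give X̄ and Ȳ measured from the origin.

plate: A = 300 × 210 = 63000.00, centroid at (150.00, 105.00).
hole: A = −(96 × 68) = -6528.00, centroid at (87.00, 144.00).
ΣA = 56472.00 mm²
ΣAX̄ = (63000.00)(150.00) + (-6528.00)(87.00) = 8882064.00 mm³
ΣAȲ = (63000.00)(105.00) + (-6528.00)(144.00) = 5674968.00 mm³
X̄ = 8882064.00 / 56472.00 = 157.28 mm
Ȳ = 5674968.00 / 56472.00 = 100.49 mm

X̄ = 157.28 mm, Ȳ = 100.49 mm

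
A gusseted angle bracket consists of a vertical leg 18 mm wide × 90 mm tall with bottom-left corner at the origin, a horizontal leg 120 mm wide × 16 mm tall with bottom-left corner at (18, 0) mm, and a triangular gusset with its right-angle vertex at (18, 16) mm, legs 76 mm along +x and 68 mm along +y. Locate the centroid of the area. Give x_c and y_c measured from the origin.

x_c = 45.12 mm, y_c = 30.73 mm

vertical leg: A = 18 × 90 = 1620.00, centroid at (9.00, 45.00).
horizontal leg: A = 120 × 16 = 1920.00, centroid at (78.00, 8.00).
gusset: A = ½·76·68 = 2584.00, centroid at (43.33, 38.67).
ΣA = 6124.00 mm²
ΣAx_c = (1620.00)(9.00) + (1920.00)(78.00) + (2584.00)(43.33) = 276313.33 mm³
ΣAy_c = (1620.00)(45.00) + (1920.00)(8.00) + (2584.00)(38.67) = 188174.67 mm³
x_c = 276313.33 / 6124.00 = 45.12 mm
y_c = 188174.67 / 6124.00 = 30.73 mm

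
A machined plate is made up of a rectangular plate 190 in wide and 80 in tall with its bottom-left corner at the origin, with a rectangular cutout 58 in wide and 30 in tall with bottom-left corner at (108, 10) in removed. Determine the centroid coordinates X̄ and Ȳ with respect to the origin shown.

X̄ = 89.57 in, Ȳ = 41.94 in

plate: A = 190 × 80 = 15200.00, centroid at (95.00, 40.00).
hole: A = −(58 × 30) = -1740.00, centroid at (137.00, 25.00).
ΣA = 13460.00 in², ΣAX̄ = 1205620.00 in³, ΣAȲ = 564500.00 in³.
X̄ = 1205620.00/13460.00 = 89.57 in; Ȳ = 564500.00/13460.00 = 41.94 in.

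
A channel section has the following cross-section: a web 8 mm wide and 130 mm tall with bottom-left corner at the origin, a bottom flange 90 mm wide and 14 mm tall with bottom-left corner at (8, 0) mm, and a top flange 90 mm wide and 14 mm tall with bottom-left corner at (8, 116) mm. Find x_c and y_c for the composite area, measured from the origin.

web: A = 8 × 130 = 1040.00, centroid at (4.00, 65.00).
bottom flange: A = 90 × 14 = 1260.00, centroid at (53.00, 7.00).
top flange: A = 90 × 14 = 1260.00, centroid at (53.00, 123.00).
ΣA = 3560.00 mm², ΣAx_c = 137720.00 mm³, ΣAy_c = 231400.00 mm³.
x_c = 137720.00/3560.00 = 38.69 mm; y_c = 231400.00/3560.00 = 65.00 mm.

x_c = 38.69 mm, y_c = 65.00 mm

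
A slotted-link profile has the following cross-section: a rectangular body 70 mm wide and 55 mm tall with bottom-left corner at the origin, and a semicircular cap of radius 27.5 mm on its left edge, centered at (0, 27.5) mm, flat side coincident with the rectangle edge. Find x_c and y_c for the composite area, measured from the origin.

rectangular body: A = 70 × 55 = 3850.00, centroid at (35.00, 27.50).
semicircular end: A = ½π·27.5² = 1187.91, centroid at (-11.67, 27.50).
ΣA = 5037.91 mm²
ΣAx_c = (3850.00)(35.00) + (1187.91)(-11.67) = 120885.42 mm³
ΣAy_c = (3850.00)(27.50) + (1187.91)(27.50) = 138542.65 mm³
x_c = 120885.42 / 5037.91 = 24.00 mm
y_c = 138542.65 / 5037.91 = 27.50 mm

x_c = 24.00 mm, y_c = 27.50 mm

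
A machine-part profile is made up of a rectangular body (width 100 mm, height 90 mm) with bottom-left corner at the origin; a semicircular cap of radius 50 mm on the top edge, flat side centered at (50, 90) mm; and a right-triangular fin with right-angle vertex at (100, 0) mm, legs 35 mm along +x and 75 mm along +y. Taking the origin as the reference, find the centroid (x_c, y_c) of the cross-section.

rectangular body: A = 100 × 90 = 9000.00, centroid at (50.00, 45.00).
semicircular top: A = ½π·50² = 3926.99, centroid at (50.00, 111.22).
triangular fin: A = ½·35·75 = 1312.50, centroid at (111.67, 25.00).
ΣA = 14239.49 mm²
ΣAx_c = (9000.00)(50.00) + (3926.99)(50.00) + (1312.50)(111.67) = 792912.04 mm³
ΣAy_c = (9000.00)(45.00) + (3926.99)(111.22) + (1312.50)(25.00) = 874575.01 mm³
x_c = 792912.04 / 14239.49 = 55.68 mm
y_c = 874575.01 / 14239.49 = 61.42 mm

x_c = 55.68 mm, y_c = 61.42 mm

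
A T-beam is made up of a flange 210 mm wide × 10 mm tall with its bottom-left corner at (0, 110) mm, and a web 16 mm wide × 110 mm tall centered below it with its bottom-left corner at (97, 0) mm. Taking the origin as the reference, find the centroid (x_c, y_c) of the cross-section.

x_c = 105.00 mm, y_c = 87.64 mm

web: A = 16 × 110 = 1760.00, centroid at (105.00, 55.00).
flange: A = 210 × 10 = 2100.00, centroid at (105.00, 115.00).
ΣA = 3860.00 mm², ΣAx_c = 405300.00 mm³, ΣAy_c = 338300.00 mm³.
x_c = 405300.00/3860.00 = 105.00 mm; y_c = 338300.00/3860.00 = 87.64 mm.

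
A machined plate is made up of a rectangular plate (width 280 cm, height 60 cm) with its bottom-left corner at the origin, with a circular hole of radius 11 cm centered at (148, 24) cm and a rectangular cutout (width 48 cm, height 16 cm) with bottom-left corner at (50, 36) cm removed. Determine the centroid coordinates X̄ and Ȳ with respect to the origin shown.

Part | A | x̄ᵢ | ȳᵢ | A·x̄ᵢ | A·ȳᵢ
plate | 16800.00 | 140.00 | 30.00 | 2352000.00 | 504000.00
hole 1 | -380.13 | 148.00 | 24.00 | -56259.64 | -9123.19
hole 2 | -768.00 | 74.00 | 44.00 | -56832.00 | -33792.00
Σ | 15651.87 |  |  | 2238908.36 | 461084.81
X̄ = 2238908.36 / 15651.87 = 143.04 cm
Ȳ = 461084.81 / 15651.87 = 29.46 cm

X̄ = 143.04 cm, Ȳ = 29.46 cm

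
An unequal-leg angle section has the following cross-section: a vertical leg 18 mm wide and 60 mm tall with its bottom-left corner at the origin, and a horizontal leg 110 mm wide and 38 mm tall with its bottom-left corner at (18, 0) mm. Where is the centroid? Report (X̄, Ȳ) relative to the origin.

X̄ = 59.86 mm, Ȳ = 21.26 mm

vertical leg: A = 18 × 60 = 1080.00, centroid at (9.00, 30.00).
horizontal leg: A = 110 × 38 = 4180.00, centroid at (73.00, 19.00).
ΣA = 5260.00 mm²
ΣAX̄ = (1080.00)(9.00) + (4180.00)(73.00) = 314860.00 mm³
ΣAȲ = (1080.00)(30.00) + (4180.00)(19.00) = 111820.00 mm³
X̄ = 314860.00 / 5260.00 = 59.86 mm
Ȳ = 111820.00 / 5260.00 = 21.26 mm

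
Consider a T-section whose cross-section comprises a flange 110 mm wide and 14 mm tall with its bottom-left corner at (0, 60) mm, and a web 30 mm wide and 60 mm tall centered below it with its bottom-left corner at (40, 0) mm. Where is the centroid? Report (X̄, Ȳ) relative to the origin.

X̄ = 55.00 mm, Ȳ = 47.06 mm

Part | A | x̄ᵢ | ȳᵢ | A·x̄ᵢ | A·ȳᵢ
web | 1800.00 | 55.00 | 30.00 | 99000.00 | 54000.00
flange | 1540.00 | 55.00 | 67.00 | 84700.00 | 103180.00
Σ | 3340.00 |  |  | 183700.00 | 157180.00
X̄ = 183700.00 / 3340.00 = 55.00 mm
Ȳ = 157180.00 / 3340.00 = 47.06 mm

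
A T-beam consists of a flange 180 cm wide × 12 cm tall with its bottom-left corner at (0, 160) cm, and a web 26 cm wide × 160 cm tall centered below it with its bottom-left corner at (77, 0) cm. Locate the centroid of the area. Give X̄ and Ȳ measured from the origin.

X̄ = 90.00 cm, Ȳ = 109.39 cm

Part | A | x̄ᵢ | ȳᵢ | A·x̄ᵢ | A·ȳᵢ
web | 4160.00 | 90.00 | 80.00 | 374400.00 | 332800.00
flange | 2160.00 | 90.00 | 166.00 | 194400.00 | 358560.00
Σ | 6320.00 |  |  | 568800.00 | 691360.00
X̄ = 568800.00 / 6320.00 = 90.00 cm
Ȳ = 691360.00 / 6320.00 = 109.39 cm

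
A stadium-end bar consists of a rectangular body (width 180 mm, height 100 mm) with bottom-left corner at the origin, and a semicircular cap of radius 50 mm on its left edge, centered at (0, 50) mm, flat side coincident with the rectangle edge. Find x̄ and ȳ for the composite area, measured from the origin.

x̄ = 70.08 mm, ȳ = 50.00 mm

rectangular body: A = 180 × 100 = 18000.00, centroid at (90.00, 50.00).
semicircular end: A = ½π·50² = 3926.99, centroid at (-21.22, 50.00).
ΣA = 21926.99 mm², ΣAx̄ = 1536666.67 mm³, ΣAȳ = 1096349.54 mm³.
x̄ = 1536666.67/21926.99 = 70.08 mm; ȳ = 1096349.54/21926.99 = 50.00 mm.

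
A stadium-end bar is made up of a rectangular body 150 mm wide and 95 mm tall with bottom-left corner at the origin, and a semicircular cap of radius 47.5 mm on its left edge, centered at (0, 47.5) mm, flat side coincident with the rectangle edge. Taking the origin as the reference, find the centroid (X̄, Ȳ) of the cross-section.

rectangular body: A = 150 × 95 = 14250.00, centroid at (75.00, 47.50).
semicircular end: A = ½π·47.5² = 3544.11, centroid at (-20.16, 47.50).
ΣA = 17794.11 mm²
ΣAX̄ = (14250.00)(75.00) + (3544.11)(-20.16) = 997302.08 mm³
ΣAȲ = (14250.00)(47.50) + (3544.11)(47.50) = 845220.19 mm³
X̄ = 997302.08 / 17794.11 = 56.05 mm
Ȳ = 845220.19 / 17794.11 = 47.50 mm

X̄ = 56.05 mm, Ȳ = 47.50 mm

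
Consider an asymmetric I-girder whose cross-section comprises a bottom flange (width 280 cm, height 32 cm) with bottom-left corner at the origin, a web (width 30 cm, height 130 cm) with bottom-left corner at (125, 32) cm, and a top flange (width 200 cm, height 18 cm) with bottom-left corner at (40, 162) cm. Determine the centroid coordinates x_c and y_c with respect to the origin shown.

bottom flange: A = 280 × 32 = 8960.00, centroid at (140.00, 16.00).
web: A = 30 × 130 = 3900.00, centroid at (140.00, 97.00).
top flange: A = 200 × 18 = 3600.00, centroid at (140.00, 171.00).
ΣA = 16460.00 cm²
ΣAx_c = (8960.00)(140.00) + (3900.00)(140.00) + (3600.00)(140.00) = 2304400.00 cm³
ΣAy_c = (8960.00)(16.00) + (3900.00)(97.00) + (3600.00)(171.00) = 1137260.00 cm³
x_c = 2304400.00 / 16460.00 = 140.00 cm
y_c = 1137260.00 / 16460.00 = 69.09 cm

x_c = 140.00 cm, y_c = 69.09 cm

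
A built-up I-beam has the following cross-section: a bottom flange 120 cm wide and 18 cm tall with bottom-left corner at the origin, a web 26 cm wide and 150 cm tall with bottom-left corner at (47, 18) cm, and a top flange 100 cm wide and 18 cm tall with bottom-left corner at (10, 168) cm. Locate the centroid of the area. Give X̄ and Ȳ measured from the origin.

Part | A | x̄ᵢ | ȳᵢ | A·x̄ᵢ | A·ȳᵢ
bottom flange | 2160.00 | 60.00 | 9.00 | 129600.00 | 19440.00
web | 3900.00 | 60.00 | 93.00 | 234000.00 | 362700.00
top flange | 1800.00 | 60.00 | 177.00 | 108000.00 | 318600.00
Σ | 7860.00 |  |  | 471600.00 | 700740.00
X̄ = 471600.00 / 7860.00 = 60.00 cm
Ȳ = 700740.00 / 7860.00 = 89.15 cm

X̄ = 60.00 cm, Ȳ = 89.15 cm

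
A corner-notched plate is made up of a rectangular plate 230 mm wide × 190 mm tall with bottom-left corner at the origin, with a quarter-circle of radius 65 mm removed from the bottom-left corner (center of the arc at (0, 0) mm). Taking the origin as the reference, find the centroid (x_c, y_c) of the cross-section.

x_c = 122.18 mm, y_c = 100.54 mm

plate: A = 230 × 190 = 43700.00, centroid at (115.00, 95.00).
removed quarter-circle: A = −¼π·65² = -3318.31, centroid at (27.59, 27.59).
ΣA = 40381.69 mm²
ΣAx_c = (43700.00)(115.00) + (-3318.31)(27.59) = 4933958.33 mm³
ΣAy_c = (43700.00)(95.00) + (-3318.31)(27.59) = 4059958.33 mm³
x_c = 4933958.33 / 40381.69 = 122.18 mm
y_c = 4059958.33 / 40381.69 = 100.54 mm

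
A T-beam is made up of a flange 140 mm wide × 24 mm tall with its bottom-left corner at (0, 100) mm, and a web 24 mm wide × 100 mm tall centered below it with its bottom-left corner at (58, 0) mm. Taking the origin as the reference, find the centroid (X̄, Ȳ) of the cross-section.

Part | A | x̄ᵢ | ȳᵢ | A·x̄ᵢ | A·ȳᵢ
web | 2400.00 | 70.00 | 50.00 | 168000.00 | 120000.00
flange | 3360.00 | 70.00 | 112.00 | 235200.00 | 376320.00
Σ | 5760.00 |  |  | 403200.00 | 496320.00
X̄ = 403200.00 / 5760.00 = 70.00 mm
Ȳ = 496320.00 / 5760.00 = 86.17 mm

X̄ = 70.00 mm, Ȳ = 86.17 mm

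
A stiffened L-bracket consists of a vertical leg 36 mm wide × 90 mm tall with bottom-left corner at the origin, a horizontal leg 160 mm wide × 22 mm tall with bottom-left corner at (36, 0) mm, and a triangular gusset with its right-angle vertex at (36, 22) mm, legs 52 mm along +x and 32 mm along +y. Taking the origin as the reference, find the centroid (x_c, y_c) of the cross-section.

x_c = 67.31 mm, y_c = 27.88 mm

vertical leg: A = 36 × 90 = 3240.00, centroid at (18.00, 45.00).
horizontal leg: A = 160 × 22 = 3520.00, centroid at (116.00, 11.00).
gusset: A = ½·52·32 = 832.00, centroid at (53.33, 32.67).
ΣA = 7592.00 mm²
ΣAx_c = (3240.00)(18.00) + (3520.00)(116.00) + (832.00)(53.33) = 511013.33 mm³
ΣAy_c = (3240.00)(45.00) + (3520.00)(11.00) + (832.00)(32.67) = 211698.67 mm³
x_c = 511013.33 / 7592.00 = 67.31 mm
y_c = 211698.67 / 7592.00 = 27.88 mm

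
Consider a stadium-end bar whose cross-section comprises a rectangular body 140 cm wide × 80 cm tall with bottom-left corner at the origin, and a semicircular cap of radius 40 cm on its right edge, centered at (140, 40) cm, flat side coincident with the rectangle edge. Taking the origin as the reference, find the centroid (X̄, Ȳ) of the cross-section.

X̄ = 85.94 cm, Ȳ = 40.00 cm

rectangular body: A = 140 × 80 = 11200.00, centroid at (70.00, 40.00).
semicircular end: A = ½π·40² = 2513.27, centroid at (156.98, 40.00).
ΣA = 13713.27 cm², ΣAX̄ = 1178525.04 cm³, ΣAȲ = 548530.96 cm³.
X̄ = 1178525.04/13713.27 = 85.94 cm; Ȳ = 548530.96/13713.27 = 40.00 cm.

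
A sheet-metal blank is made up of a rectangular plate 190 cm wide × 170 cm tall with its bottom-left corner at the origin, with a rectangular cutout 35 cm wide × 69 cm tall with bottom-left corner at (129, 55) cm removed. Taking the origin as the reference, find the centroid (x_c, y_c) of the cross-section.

plate: A = 190 × 170 = 32300.00, centroid at (95.00, 85.00).
hole: A = −(35 × 69) = -2415.00, centroid at (146.50, 89.50).
ΣA = 29885.00 cm²
ΣAx_c = (32300.00)(95.00) + (-2415.00)(146.50) = 2714702.50 cm³
ΣAy_c = (32300.00)(85.00) + (-2415.00)(89.50) = 2529357.50 cm³
x_c = 2714702.50 / 29885.00 = 90.84 cm
y_c = 2529357.50 / 29885.00 = 84.64 cm

x_c = 90.84 cm, y_c = 84.64 cm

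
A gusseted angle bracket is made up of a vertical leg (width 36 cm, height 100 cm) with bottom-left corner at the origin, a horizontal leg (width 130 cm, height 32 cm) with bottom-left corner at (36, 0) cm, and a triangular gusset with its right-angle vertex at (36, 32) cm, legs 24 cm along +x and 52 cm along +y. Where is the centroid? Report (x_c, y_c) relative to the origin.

Part | A | x̄ᵢ | ȳᵢ | A·x̄ᵢ | A·ȳᵢ
vertical leg | 3600.00 | 18.00 | 50.00 | 64800.00 | 180000.00
horizontal leg | 4160.00 | 101.00 | 16.00 | 420160.00 | 66560.00
gusset | 624.00 | 44.00 | 49.33 | 27456.00 | 30784.00
Σ | 8384.00 |  |  | 512416.00 | 277344.00
x_c = 512416.00 / 8384.00 = 61.12 cm
y_c = 277344.00 / 8384.00 = 33.08 cm

x_c = 61.12 cm, y_c = 33.08 cm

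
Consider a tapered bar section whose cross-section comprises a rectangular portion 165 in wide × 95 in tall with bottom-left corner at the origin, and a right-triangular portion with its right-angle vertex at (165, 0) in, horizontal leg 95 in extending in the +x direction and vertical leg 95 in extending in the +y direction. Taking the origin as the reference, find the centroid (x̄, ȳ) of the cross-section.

rectangular portion: A = 165 × 95 = 15675.00, centroid at (82.50, 47.50).
triangular portion: A = ½·95·95 = 4512.50, centroid at (196.67, 31.67).
ΣA = 20187.50 in²
ΣAx̄ = (15675.00)(82.50) + (4512.50)(196.67) = 2180645.83 in³
ΣAȳ = (15675.00)(47.50) + (4512.50)(31.67) = 887458.33 in³
x̄ = 2180645.83 / 20187.50 = 108.02 in
ȳ = 887458.33 / 20187.50 = 43.96 in

x̄ = 108.02 in, ȳ = 43.96 in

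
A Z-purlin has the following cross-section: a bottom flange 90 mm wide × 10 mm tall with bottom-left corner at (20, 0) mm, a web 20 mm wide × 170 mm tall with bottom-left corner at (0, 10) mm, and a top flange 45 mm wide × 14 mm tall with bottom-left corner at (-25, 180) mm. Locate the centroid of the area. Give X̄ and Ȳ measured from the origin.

bottom flange: A = 90 × 10 = 900.00, centroid at (65.00, 5.00).
web: A = 20 × 170 = 3400.00, centroid at (10.00, 95.00).
top flange: A = 45 × 14 = 630.00, centroid at (-2.50, 187.00).
ΣA = 4930.00 mm²
ΣAX̄ = (900.00)(65.00) + (3400.00)(10.00) + (630.00)(-2.50) = 90925.00 mm³
ΣAȲ = (900.00)(5.00) + (3400.00)(95.00) + (630.00)(187.00) = 445310.00 mm³
X̄ = 90925.00 / 4930.00 = 18.44 mm
Ȳ = 445310.00 / 4930.00 = 90.33 mm

X̄ = 18.44 mm, Ȳ = 90.33 mm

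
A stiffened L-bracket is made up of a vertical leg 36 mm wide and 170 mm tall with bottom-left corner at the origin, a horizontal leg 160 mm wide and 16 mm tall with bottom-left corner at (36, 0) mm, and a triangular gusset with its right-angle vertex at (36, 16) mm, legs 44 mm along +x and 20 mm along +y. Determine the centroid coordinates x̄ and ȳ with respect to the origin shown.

vertical leg: A = 36 × 170 = 6120.00, centroid at (18.00, 85.00).
horizontal leg: A = 160 × 16 = 2560.00, centroid at (116.00, 8.00).
gusset: A = ½·44·20 = 440.00, centroid at (50.67, 22.67).
ΣA = 9120.00 mm², ΣAx̄ = 429413.33 mm³, ΣAȳ = 550653.33 mm³.
x̄ = 429413.33/9120.00 = 47.08 mm; ȳ = 550653.33/9120.00 = 60.38 mm.

x̄ = 47.08 mm, ȳ = 60.38 mm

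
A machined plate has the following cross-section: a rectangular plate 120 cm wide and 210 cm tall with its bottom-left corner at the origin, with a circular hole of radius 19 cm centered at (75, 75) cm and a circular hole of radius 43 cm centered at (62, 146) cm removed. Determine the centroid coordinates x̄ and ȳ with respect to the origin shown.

x̄ = 58.43 cm, ȳ = 93.82 cm

Part | A | x̄ᵢ | ȳᵢ | A·x̄ᵢ | A·ȳᵢ
plate | 25200.00 | 60.00 | 105.00 | 1512000.00 | 2646000.00
hole 1 | -1134.11 | 75.00 | 75.00 | -85058.62 | -85058.62
hole 2 | -5808.80 | 62.00 | 146.00 | -360145.90 | -848085.50
Σ | 18257.08 |  |  | 1066795.48 | 1712855.88
x̄ = 1066795.48 / 18257.08 = 58.43 cm
ȳ = 1712855.88 / 18257.08 = 93.82 cm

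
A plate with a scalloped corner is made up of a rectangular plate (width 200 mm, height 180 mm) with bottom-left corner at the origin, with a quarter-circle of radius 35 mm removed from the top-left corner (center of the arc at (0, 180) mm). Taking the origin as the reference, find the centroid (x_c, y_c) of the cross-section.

x_c = 102.34 mm, y_c = 87.94 mm

plate: A = 200 × 180 = 36000.00, centroid at (100.00, 90.00).
removed quarter-circle: A = −¼π·35² = -962.11, centroid at (14.85, 165.15).
ΣA = 35037.89 mm²
ΣAx_c = (36000.00)(100.00) + (-962.11)(14.85) = 3585708.33 mm³
ΣAy_c = (36000.00)(90.00) + (-962.11)(165.15) = 3081111.37 mm³
x_c = 3585708.33 / 35037.89 = 102.34 mm
y_c = 3081111.37 / 35037.89 = 87.94 mm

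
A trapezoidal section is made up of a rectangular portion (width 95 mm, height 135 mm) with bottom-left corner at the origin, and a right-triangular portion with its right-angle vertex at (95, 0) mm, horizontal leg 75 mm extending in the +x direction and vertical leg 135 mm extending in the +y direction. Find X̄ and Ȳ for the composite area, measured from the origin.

X̄ = 68.02 mm, Ȳ = 61.13 mm

rectangular portion: A = 95 × 135 = 12825.00, centroid at (47.50, 67.50).
triangular portion: A = ½·75·135 = 5062.50, centroid at (120.00, 45.00).
ΣA = 17887.50 mm², ΣAX̄ = 1216687.50 mm³, ΣAȲ = 1093500.00 mm³.
X̄ = 1216687.50/17887.50 = 68.02 mm; Ȳ = 1093500.00/17887.50 = 61.13 mm.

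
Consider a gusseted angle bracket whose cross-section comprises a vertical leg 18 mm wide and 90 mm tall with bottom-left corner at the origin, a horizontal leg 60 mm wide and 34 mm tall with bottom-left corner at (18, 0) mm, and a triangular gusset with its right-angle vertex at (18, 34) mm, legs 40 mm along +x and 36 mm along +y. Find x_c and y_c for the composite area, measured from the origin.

x_c = 30.84 mm, y_c = 32.12 mm

Part | A | x̄ᵢ | ȳᵢ | A·x̄ᵢ | A·ȳᵢ
vertical leg | 1620.00 | 9.00 | 45.00 | 14580.00 | 72900.00
horizontal leg | 2040.00 | 48.00 | 17.00 | 97920.00 | 34680.00
gusset | 720.00 | 31.33 | 46.00 | 22560.00 | 33120.00
Σ | 4380.00 |  |  | 135060.00 | 140700.00
x_c = 135060.00 / 4380.00 = 30.84 mm
y_c = 140700.00 / 4380.00 = 32.12 mm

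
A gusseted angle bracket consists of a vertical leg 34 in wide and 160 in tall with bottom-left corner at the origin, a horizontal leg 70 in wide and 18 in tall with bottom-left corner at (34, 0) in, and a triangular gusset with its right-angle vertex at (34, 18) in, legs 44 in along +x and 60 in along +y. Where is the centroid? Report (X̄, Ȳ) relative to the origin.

vertical leg: A = 34 × 160 = 5440.00, centroid at (17.00, 80.00).
horizontal leg: A = 70 × 18 = 1260.00, centroid at (69.00, 9.00).
gusset: A = ½·44·60 = 1320.00, centroid at (48.67, 38.00).
ΣA = 8020.00 in²
ΣAX̄ = (5440.00)(17.00) + (1260.00)(69.00) + (1320.00)(48.67) = 243660.00 in³
ΣAȲ = (5440.00)(80.00) + (1260.00)(9.00) + (1320.00)(38.00) = 496700.00 in³
X̄ = 243660.00 / 8020.00 = 30.38 in
Ȳ = 496700.00 / 8020.00 = 61.93 in

X̄ = 30.38 in, Ȳ = 61.93 in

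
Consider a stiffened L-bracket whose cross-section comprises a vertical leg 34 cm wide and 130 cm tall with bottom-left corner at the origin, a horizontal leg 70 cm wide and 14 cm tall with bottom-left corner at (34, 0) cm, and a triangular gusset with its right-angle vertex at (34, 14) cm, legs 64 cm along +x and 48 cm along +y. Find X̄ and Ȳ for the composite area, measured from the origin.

X̄ = 32.84 cm, Ȳ = 49.05 cm

vertical leg: A = 34 × 130 = 4420.00, centroid at (17.00, 65.00).
horizontal leg: A = 70 × 14 = 980.00, centroid at (69.00, 7.00).
gusset: A = ½·64·48 = 1536.00, centroid at (55.33, 30.00).
ΣA = 6936.00 cm²
ΣAX̄ = (4420.00)(17.00) + (980.00)(69.00) + (1536.00)(55.33) = 227752.00 cm³
ΣAȲ = (4420.00)(65.00) + (980.00)(7.00) + (1536.00)(30.00) = 340240.00 cm³
X̄ = 227752.00 / 6936.00 = 32.84 cm
Ȳ = 340240.00 / 6936.00 = 49.05 cm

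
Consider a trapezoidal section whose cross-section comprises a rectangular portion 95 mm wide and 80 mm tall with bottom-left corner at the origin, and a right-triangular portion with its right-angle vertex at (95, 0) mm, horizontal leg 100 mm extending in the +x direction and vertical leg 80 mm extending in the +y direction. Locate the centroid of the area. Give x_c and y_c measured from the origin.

rectangular portion: A = 95 × 80 = 7600.00, centroid at (47.50, 40.00).
triangular portion: A = ½·100·80 = 4000.00, centroid at (128.33, 26.67).
ΣA = 11600.00 mm², ΣAx_c = 874333.33 mm³, ΣAy_c = 410666.67 mm³.
x_c = 874333.33/11600.00 = 75.37 mm; y_c = 410666.67/11600.00 = 35.40 mm.

x_c = 75.37 mm, y_c = 35.40 mm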